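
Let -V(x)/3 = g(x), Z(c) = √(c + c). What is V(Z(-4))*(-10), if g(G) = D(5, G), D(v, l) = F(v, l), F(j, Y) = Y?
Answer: 60*I*√2 ≈ 84.853*I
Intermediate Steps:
Z(c) = √2*√c (Z(c) = √(2*c) = √2*√c)
D(v, l) = l
g(G) = G
V(x) = -3*x
V(Z(-4))*(-10) = -3*√2*√(-4)*(-10) = -3*√2*2*I*(-10) = -6*I*√2*(-10) = 60*I*√2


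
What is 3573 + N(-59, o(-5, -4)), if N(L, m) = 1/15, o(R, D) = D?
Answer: 53596/15 ≈ 3573.1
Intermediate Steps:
N(L, m) = 1/15
3573 + N(-59, o(-5, -4)) = 3573 + 1/15 = 53596/15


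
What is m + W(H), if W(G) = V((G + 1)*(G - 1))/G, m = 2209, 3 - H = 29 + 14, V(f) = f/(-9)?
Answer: 265613/120 ≈ 2213.4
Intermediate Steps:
V(f) = -f/9 (V(f) = f*(-1/9) = -f/9)
H = -40 (H = 3 - (29 + 14) = 3 - 1*43 = 3 - 43 = -40)
W(G) = -(1 + G)*(-1 + G)/(9*G) (W(G) = (-(G + 1)*(G - 1)/9)/G = (-(1 + G)*(-1 + G)/9)/G = -(1 + G)*(-1 + G)/(9*G))
m + W(H) = 2209 + (1/9)*(1 - 1*(-40)**2)/(-40) = 2209 + (1/9)*(-1/40)*(1 - 1*1600) = 2209 + (1/9)*(-1/40)*(1 - 1600) = 2209 + (1/9)*(-1/40)*(-1599) = 2209 + 533/120 = 265613/120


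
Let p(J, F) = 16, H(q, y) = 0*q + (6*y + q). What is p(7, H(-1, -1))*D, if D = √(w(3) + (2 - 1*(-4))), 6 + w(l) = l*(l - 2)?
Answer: 16*√3 ≈ 27.713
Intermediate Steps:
w(l) = -6 + l*(-2 + l) (w(l) = -6 + l*(l - 2) = -6 + l*(-2 + l))
H(q, y) = q + 6*y (H(q, y) = 0 + (q + 6*y) = q + 6*y)
D = √3 (D = √((-6 + 3² - 2*3) + (2 - 1*(-4))) = √((-6 + 9 - 6) + (2 + 4)) = √(-3 + 6) = √3 ≈ 1.7320)
p(7, H(-1, -1))*D = 16*√3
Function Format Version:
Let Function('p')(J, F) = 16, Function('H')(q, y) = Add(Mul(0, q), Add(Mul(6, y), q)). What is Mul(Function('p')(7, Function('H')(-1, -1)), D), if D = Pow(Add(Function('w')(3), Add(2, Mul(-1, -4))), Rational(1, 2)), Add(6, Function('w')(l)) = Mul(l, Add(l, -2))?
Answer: Mul(16, Pow(3, Rational(1, 2))) ≈ 27.713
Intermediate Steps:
Function('w')(l) = Add(-6, Mul(l, Add(-2, l))) (Function('w')(l) = Add(-6, Mul(l, Add(l, -2))) = Add(-6, Mul(l, Add(-2, l))))
Function('H')(q, y) = Add(q, Mul(6, y)) (Function('H')(q, y) = Add(0, Add(q, Mul(6, y))) = Add(q, Mul(6, y)))
D = Pow(3, Rational(1, 2)) (D = Pow(Add(Add(-6, Pow(3, 2), Mul(-2, 3)), Add(2, Mul(-1, -4))), Rational(1, 2)) = Pow(Add(Add(-6, 9, -6), Add(2, 4)), Rational(1, 2)) = Pow(Add(-3, 6), Rational(1, 2)) = Pow(3, Rational(1, 2)) ≈ 1.7320)
Mul(Function('p')(7, Function('H')(-1, -1)), D) = Mul(16, Pow(3, Rational(1, 2)))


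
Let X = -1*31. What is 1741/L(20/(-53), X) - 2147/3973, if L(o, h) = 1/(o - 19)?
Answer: -7103865602/210569 ≈ -33737.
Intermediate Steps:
X = -31
L(o, h) = 1/(-19 + o)
1741/L(20/(-53), X) - 2147/3973 = 1741/(1/(-19 + 20/(-53))) - 2147/3973 = 1741/(1/(-19 + 20*(-1/53))) - 2147*1/3973 = 1741/(1/(-19 - 20/53)) - 2147/3973 = 1741/(1/(-1027/53)) - 2147/3973 = 1741/(-53/1027) - 2147/3973 = 1741*(-1027/53) - 2147/3973 = -1788007/53 - 2147/3973 = -7103865602/210569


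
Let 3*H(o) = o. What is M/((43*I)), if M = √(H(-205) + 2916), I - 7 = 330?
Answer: √25629/43473 ≈ 0.0036825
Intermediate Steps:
I = 337 (I = 7 + 330 = 337)
H(o) = o/3
M = √25629/3 (M = √((⅓)*(-205) + 2916) = √(-205/3 + 2916) = √(8543/3) = √25629/3 ≈ 53.364)
M/((43*I)) = (√25629/3)/((43*337)) = (√25629/3)/14491 = (√25629/3)*(1/14491) = √25629/43473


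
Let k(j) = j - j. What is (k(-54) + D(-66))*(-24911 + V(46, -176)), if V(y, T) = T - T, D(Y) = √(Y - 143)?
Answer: -24911*I*√209 ≈ -3.6013e+5*I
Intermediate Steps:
D(Y) = √(-143 + Y)
k(j) = 0
V(y, T) = 0
(k(-54) + D(-66))*(-24911 + V(46, -176)) = (0 + √(-143 - 66))*(-24911 + 0) = (0 + √(-209))*(-24911) = (0 + I*√209)*(-24911) = (I*√209)*(-24911) = -24911*I*√209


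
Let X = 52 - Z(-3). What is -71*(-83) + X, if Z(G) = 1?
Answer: 5944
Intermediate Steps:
X = 51 (X = 52 - 1*1 = 52 - 1 = 51)
-71*(-83) + X = -71*(-83) + 51 = 5893 + 51 = 5944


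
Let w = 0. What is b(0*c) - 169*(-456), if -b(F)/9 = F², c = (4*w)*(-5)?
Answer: 77064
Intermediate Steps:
c = 0 (c = (4*0)*(-5) = 0*(-5) = 0)
b(F) = -9*F²
b(0*c) - 169*(-456) = -9*(0*0)² - 169*(-456) = -9*0² + 77064 = -9*0 + 77064 = 0 + 77064 = 77064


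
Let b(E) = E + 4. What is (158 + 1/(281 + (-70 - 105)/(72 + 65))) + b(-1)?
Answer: 6169979/38322 ≈ 161.00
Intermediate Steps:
b(E) = 4 + E
(158 + 1/(281 + (-70 - 105)/(72 + 65))) + b(-1) = (158 + 1/(281 + (-70 - 105)/(72 + 65))) + (4 - 1) = (158 + 1/(281 - 175/137)) + 3 = (158 + 1/(38322/137)) + 3 = (158 + 137/38322) + 3 = 6055013/38322 + 3 = 6169979/38322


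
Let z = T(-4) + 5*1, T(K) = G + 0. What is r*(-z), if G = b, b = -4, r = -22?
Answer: 22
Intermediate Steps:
G = -4
T(K) = -4 (T(K) = -4 + 0 = -4)
z = 1 (z = -4 + 5*1 = -4 + 5 = 1)
r*(-z) = -(-22) = -22*(-1) = 22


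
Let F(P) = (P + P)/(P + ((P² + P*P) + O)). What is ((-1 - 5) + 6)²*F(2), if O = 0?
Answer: 0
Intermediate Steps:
F(P) = 2*P/(P + 2*P²) (F(P) = (P + P)/(P + ((P² + P*P) + 0)) = (2*P)/(P + ((P² + P²) + 0)) = (2*P)/(P + (2*P² + 0)) = (2*P)/(P + 2*P²) = 2*P/(P + 2*P²))
((-1 - 5) + 6)²*F(2) = ((-1 - 5) + 6)²*(2/(1 + 2*2)) = (-6 + 6)²*(2/(1 + 4)) = 0²*(2/5) = 0*(2*(⅕)) = 0*(⅖) = 0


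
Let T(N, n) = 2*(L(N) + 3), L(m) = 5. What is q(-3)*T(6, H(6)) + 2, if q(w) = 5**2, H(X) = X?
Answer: 402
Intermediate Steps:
q(w) = 25
T(N, n) = 16 (T(N, n) = 2*(5 + 3) = 2*8 = 16)
q(-3)*T(6, H(6)) + 2 = 25*16 + 2 = 400 + 2 = 402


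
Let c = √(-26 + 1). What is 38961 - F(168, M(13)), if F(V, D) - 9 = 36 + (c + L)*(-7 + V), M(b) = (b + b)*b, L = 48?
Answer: 31188 - 805*I ≈ 31188.0 - 805.0*I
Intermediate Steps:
c = 5*I (c = √(-25) = 5*I ≈ 5.0*I)
M(b) = 2*b² (M(b) = (2*b)*b = 2*b²)
F(V, D) = 45 + (-7 + V)*(48 + 5*I) (F(V, D) = 9 + (36 + (5*I + 48)*(-7 + V)) = 9 + (36 + (48 + 5*I)*(-7 + V)) = 9 + (36 + (-7 + V)*(48 + 5*I)) = 45 + (-7 + V)*(48 + 5*I))
38961 - F(168, M(13)) = 38961 - (-291 - 35*I + 168*(48 + 5*I)) = 38961 - (-291 - 35*I + (8064 + 840*I)) = 38961 - (7773 + 805*I) = 38961 + (-7773 - 805*I) = 31188 - 805*I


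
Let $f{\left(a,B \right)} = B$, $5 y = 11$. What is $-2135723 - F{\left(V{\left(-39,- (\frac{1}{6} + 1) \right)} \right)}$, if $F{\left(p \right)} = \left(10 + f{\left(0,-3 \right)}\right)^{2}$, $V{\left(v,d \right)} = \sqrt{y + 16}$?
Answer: $-2135772$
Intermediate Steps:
$y = \frac{11}{5}$ ($y = \frac{1}{5} \cdot 11 = \frac{11}{5} \approx 2.2$)
$V{\left(v,d \right)} = \frac{\sqrt{455}}{5}$ ($V{\left(v,d \right)} = \sqrt{\frac{11}{5} + 16} = \sqrt{\frac{91}{5}} = \frac{\sqrt{455}}{5}$)
$F{\left(p \right)} = 49$ ($F{\left(p \right)} = \left(10 - 3\right)^{2} = 7^{2} = 49$)
$-2135723 - F{\left(V{\left(-39,- (\frac{1}{6} + 1) \right)} \right)} = -2135723 - 49 = -2135772$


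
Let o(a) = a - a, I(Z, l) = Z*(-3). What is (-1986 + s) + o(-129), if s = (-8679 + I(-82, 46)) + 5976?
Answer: -4443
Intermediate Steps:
I(Z, l) = -3*Z
o(a) = 0
s = -2457 (s = (-8679 - 3*(-82)) + 5976 = (-8679 + 246) + 5976 = -8433 + 5976 = -2457)
(-1986 + s) + o(-129) = (-1986 - 2457) + 0 = -4443 + 0 = -4443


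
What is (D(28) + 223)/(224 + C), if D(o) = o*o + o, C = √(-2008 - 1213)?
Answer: 25760/5933 - 115*I*√3221/5933 ≈ 4.3418 - 1.1001*I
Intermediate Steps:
C = I*√3221 (C = √(-3221) = I*√3221 ≈ 56.754*I)
D(o) = o + o² (D(o) = o² + o = o + o²)
(D(28) + 223)/(224 + C) = (28*(1 + 28) + 223)/(224 + I*√3221) = (28*29 + 223)/(224 + I*√3221) = (812 + 223)/(224 + I*√3221) = 1035/(224 + I*√3221)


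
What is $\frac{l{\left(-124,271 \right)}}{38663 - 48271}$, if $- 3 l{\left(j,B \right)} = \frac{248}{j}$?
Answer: $- \frac{1}{14412} \approx -6.9387 \cdot 10^{-5}$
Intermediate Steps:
$l{\left(j,B \right)} = - \frac{248}{3 j}$ ($l{\left(j,B \right)} = - \frac{248 \frac{1}{j}}{3} = - \frac{248}{3 j}$)
$\frac{l{\left(-124,271 \right)}}{38663 - 48271} = \frac{\left(- \frac{248}{3}\right) \frac{1}{-124}}{38663 - 48271} = \frac{\left(- \frac{248}{3}\right) \left(- \frac{1}{124}\right)}{38663 - 48271} = \frac{2}{3 \left(-9608\right)} = \frac{2}{3} \left(- \frac{1}{9608}\right) = - \frac{1}{14412}$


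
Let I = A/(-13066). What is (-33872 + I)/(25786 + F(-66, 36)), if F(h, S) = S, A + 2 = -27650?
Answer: -110635975/84347563 ≈ -1.3117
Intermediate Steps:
A = -27652 (A = -2 - 27650 = -27652)
I = 13826/6533 (I = -27652/(-13066) = -27652*(-1/13066) = 13826/6533 ≈ 2.1163)
(-33872 + I)/(25786 + F(-66, 36)) = (-33872 + 13826/6533)/(25786 + 36) = -221271950/6533/25822 = -221271950/6533*1/25822 = -110635975/84347563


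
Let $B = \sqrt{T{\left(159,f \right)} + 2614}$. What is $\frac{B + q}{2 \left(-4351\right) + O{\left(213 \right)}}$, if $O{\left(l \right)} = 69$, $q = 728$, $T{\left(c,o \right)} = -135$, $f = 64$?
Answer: $- \frac{728}{8633} - \frac{\sqrt{2479}}{8633} \approx -0.090095$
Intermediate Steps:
$B = \sqrt{2479}$ ($B = \sqrt{-135 + 2614} = \sqrt{2479} \approx 49.79$)
$\frac{B + q}{2 \left(-4351\right) + O{\left(213 \right)}} = \frac{\sqrt{2479} + 728}{2 \left(-4351\right) + 69} = \frac{728 + \sqrt{2479}}{-8702 + 69} = \frac{728 + \sqrt{2479}}{-8633} = \left(728 + \sqrt{2479}\right) \left(- \frac{1}{8633}\right) = - \frac{728}{8633} - \frac{\sqrt{2479}}{8633}$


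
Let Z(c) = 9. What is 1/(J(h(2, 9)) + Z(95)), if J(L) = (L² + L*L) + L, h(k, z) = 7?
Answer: 1/114 ≈ 0.0087719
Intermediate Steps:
J(L) = L + 2*L² (J(L) = (L² + L²) + L = 2*L² + L = L + 2*L²)
1/(J(h(2, 9)) + Z(95)) = 1/(7*(1 + 2*7) + 9) = 1/(7*(1 + 14) + 9) = 1/(7*15 + 9) = 1/(105 + 9) = 1/114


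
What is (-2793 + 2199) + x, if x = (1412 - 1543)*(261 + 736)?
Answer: -131201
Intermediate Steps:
x = -130607 (x = -131*997 = -130607)
(-2793 + 2199) + x = (-2793 + 2199) - 130607 = -594 - 130607 = -131201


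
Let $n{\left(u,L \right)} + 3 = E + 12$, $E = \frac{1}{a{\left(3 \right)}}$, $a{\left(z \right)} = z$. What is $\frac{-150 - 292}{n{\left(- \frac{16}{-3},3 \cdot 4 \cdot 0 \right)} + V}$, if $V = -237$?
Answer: $\frac{1326}{683} \approx 1.9414$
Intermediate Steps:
$E = \frac{1}{3} \approx 0.33333$
$n{\left(u,L \right)} = \frac{28}{3}$ ($n{\left(u,L \right)} = -3 + \left(\frac{1}{3} + 12\right) = -3 + \frac{37}{3} = \frac{28}{3}$)
$\frac{-150 - 292}{n{\left(- \frac{16}{-3},3 \cdot 4 \cdot 0 \right)} + V} = \frac{-150 - 292}{\frac{28}{3} - 237} = - \frac{442}{- \frac{683}{3}} = \left(-442\right) \left(- \frac{3}{683}\right) = \frac{1326}{683}$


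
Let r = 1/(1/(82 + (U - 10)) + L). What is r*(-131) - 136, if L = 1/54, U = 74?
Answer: -265001/50 ≈ -5300.0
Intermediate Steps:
L = 1/54 ≈ 0.018519
r = 1971/50 (r = 1/(1/(82 + (74 - 10)) + 1/54) = 1/(1/(82 + 64) + 1/54) = 1/(1/146 + 1/54) = 1/(50/1971) = 1971/50 ≈ 39.420)
r*(-131) - 136 = (1971/50)*(-131) - 136 = -258201/50 - 136 = -265001/50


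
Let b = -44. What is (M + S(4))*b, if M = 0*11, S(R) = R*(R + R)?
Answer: -1408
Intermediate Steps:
S(R) = 2*R**2 (S(R) = R*(2*R) = 2*R**2)
M = 0
(M + S(4))*b = (0 + 2*4**2)*(-44) = (0 + 2*16)*(-44) = (0 + 32)*(-44) = 32*(-44) = -1408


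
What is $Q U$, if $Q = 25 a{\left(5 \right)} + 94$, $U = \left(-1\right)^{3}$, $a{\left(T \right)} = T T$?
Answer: $-719$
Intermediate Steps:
$a{\left(T \right)} = T^{2}$
$U = -1$
$Q = 719$ ($Q = 25 \cdot 5^{2} + 94 = 25 \cdot 25 + 94 = 625 + 94 = 719$)
$Q U = 719 \left(-1\right) = -719$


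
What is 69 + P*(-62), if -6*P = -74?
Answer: -2087/3 ≈ -695.67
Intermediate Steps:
P = 37/3 (P = -⅙*(-74) = 37/3 ≈ 12.333)
69 + P*(-62) = 69 + (37/3)*(-62) = 69 - 2294/3 = -2087/3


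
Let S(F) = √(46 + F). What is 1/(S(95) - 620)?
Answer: -620/384259 - √141/384259 ≈ -0.0016444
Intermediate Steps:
1/(S(95) - 620) = 1/(√(46 + 95) - 620) = 1/(√141 - 620) = 1/(-620 + √141)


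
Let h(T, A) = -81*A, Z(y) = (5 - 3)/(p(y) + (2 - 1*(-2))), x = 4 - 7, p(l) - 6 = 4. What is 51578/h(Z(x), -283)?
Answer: 51578/22923 ≈ 2.2501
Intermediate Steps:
p(l) = 10 (p(l) = 6 + 4 = 10)
x = -3
Z(y) = ⅐ (Z(y) = (5 - 3)/(10 + (2 - 1*(-2))) = 2/(10 + (2 + 2)) = 2/(10 + 4) = 2/14 = 2*(1/14) = ⅐)
51578/h(Z(x), -283) = 51578/((-81*(-283))) = 51578/22923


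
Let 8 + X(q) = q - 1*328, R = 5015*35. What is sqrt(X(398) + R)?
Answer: sqrt(175587) ≈ 419.03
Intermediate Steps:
R = 175525
X(q) = -336 + q (X(q) = -8 + (q - 1*328) = -8 + (q - 328) = -8 + (-328 + q) = -336 + q)
sqrt(X(398) + R) = sqrt((-336 + 398) + 175525) = sqrt(62 + 175525) = sqrt(175587)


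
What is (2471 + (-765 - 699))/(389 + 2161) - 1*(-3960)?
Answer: 10099007/2550 ≈ 3960.4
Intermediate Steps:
(2471 + (-765 - 699))/(389 + 2161) - 1*(-3960) = (2471 - 1464)/2550 + 3960 = 1007*(1/2550) + 3960 = 1007/2550 + 3960 = 10099007/2550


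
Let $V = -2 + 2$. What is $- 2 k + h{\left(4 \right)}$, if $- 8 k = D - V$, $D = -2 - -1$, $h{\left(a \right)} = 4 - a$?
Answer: $- \frac{1}{4} \approx -0.25$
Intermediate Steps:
$V = 0$
$D = -1$ ($D = -2 + 1 = -1$)
$k = \frac{1}{8}$ ($k = - \frac{-1 - 0}{8} = - \frac{-1 + 0}{8} = \left(- \frac{1}{8}\right) \left(-1\right) = \frac{1}{8} \approx 0.125$)
$- 2 k + h{\left(4 \right)} = \left(-2\right) \frac{1}{8} + \left(4 - 4\right) = - \frac{1}{4} + \left(4 - 4\right) = - \frac{1}{4} + 0 = - \frac{1}{4}$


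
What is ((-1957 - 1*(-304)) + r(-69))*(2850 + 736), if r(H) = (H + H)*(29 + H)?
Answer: 13867062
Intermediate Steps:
r(H) = 2*H*(29 + H) (r(H) = (2*H)*(29 + H) = 2*H*(29 + H))
((-1957 - 1*(-304)) + r(-69))*(2850 + 736) = ((-1957 - 1*(-304)) + 2*(-69)*(29 - 69))*(2850 + 736) = ((-1957 + 304) + 2*(-69)*(-40))*3586 = (-1653 + 5520)*3586 = 3867*3586 = 13867062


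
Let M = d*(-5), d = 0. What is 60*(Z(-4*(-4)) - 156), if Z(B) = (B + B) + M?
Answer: -7440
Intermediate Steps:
M = 0 (M = 0*(-5) = 0)
Z(B) = 2*B (Z(B) = (B + B) + 0 = 2*B + 0 = 2*B)
60*(Z(-4*(-4)) - 156) = 60*(2*(-4*(-4)) - 156) = 60*(2*16 - 156) = 60*(32 - 156) = 60*(-124) = -7440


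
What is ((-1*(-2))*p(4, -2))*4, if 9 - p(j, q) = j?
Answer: 40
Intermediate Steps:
p(j, q) = 9 - j
((-1*(-2))*p(4, -2))*4 = ((-1*(-2))*(9 - 1*4))*4 = (2*(9 - 4))*4 = (2*5)*4 = 10*4 = 40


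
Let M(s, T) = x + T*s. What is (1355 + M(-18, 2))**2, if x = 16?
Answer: 1782225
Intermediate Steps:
M(s, T) = 16 + T*s
(1355 + M(-18, 2))**2 = (1355 + (16 + 2*(-18)))**2 = (1355 + (16 - 36))**2 = (1355 - 20)**2 = 1335**2 = 1782225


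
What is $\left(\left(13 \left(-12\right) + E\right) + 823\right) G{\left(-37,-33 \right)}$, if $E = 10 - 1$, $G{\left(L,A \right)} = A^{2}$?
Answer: $736164$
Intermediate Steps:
$E = 9$ ($E = 10 - 1 = 9$)
$\left(\left(13 \left(-12\right) + E\right) + 823\right) G{\left(-37,-33 \right)} = \left(\left(13 \left(-12\right) + 9\right) + 823\right) \left(-33\right)^{2} = \left(\left(-156 + 9\right) + 823\right) 1089 = \left(-147 + 823\right) 1089 = 676 \cdot 1089 = 736164$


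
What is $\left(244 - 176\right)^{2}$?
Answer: $4624$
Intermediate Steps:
$\left(244 - 176\right)^{2} = 68^{2} = 4624$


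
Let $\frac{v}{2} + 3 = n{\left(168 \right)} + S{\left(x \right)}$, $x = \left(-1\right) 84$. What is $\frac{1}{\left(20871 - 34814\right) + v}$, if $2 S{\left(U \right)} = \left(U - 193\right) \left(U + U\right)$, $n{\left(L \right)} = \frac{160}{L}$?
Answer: $\frac{21}{684367} \approx 3.0685 \cdot 10^{-5}$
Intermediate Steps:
$x = -84$
$S{\left(U \right)} = U \left(-193 + U\right)$ ($S{\left(U \right)} = \frac{\left(U - 193\right) \left(U + U\right)}{2} = \frac{\left(-193 + U\right) 2 U}{2} = \frac{2 U \left(-193 + U\right)}{2} = U \left(-193 + U\right)$)
$v = \frac{977170}{21}$ ($v = -6 + 2 \left(\frac{160}{168} - 84 \left(-193 - 84\right)\right) = -6 + 2 \left(160 \cdot \frac{1}{168} - -23268\right) = -6 + 2 \left(\frac{20}{21} + 23268\right) = -6 + 2 \cdot \frac{488648}{21} = -6 + \frac{977296}{21} = \frac{977170}{21} \approx 46532.0$)
$\frac{1}{\left(20871 - 34814\right) + v} = \frac{1}{\left(20871 - 34814\right) + \frac{977170}{21}} = \frac{1}{-13943 + \frac{977170}{21}} = \frac{1}{\frac{684367}{21}} = \frac{21}{684367}$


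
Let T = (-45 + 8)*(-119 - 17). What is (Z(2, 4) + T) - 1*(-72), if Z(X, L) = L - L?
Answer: 5104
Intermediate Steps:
Z(X, L) = 0
T = 5032 (T = -37*(-136) = 5032)
(Z(2, 4) + T) - 1*(-72) = (0 + 5032) - 1*(-72) = 5032 + 72 = 5104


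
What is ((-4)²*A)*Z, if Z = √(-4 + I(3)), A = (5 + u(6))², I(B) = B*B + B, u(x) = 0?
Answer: 800*√2 ≈ 1131.4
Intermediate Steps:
I(B) = B + B² (I(B) = B² + B = B + B²)
A = 25 (A = (5 + 0)² = 5² = 25)
Z = 2*√2 (Z = √(-4 + 3*(1 + 3)) = √(-4 + 3*4) = √(-4 + 12) = √8 = 2*√2 ≈ 2.8284)
((-4)²*A)*Z = ((-4)²*25)*(2*√2) = (16*25)*(2*√2) = 400*(2*√2) = 800*√2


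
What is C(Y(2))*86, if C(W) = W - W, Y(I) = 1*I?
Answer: 0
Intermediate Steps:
Y(I) = I
C(W) = 0
C(Y(2))*86 = 0*86 = 0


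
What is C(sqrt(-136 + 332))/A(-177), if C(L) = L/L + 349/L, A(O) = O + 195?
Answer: 121/84 ≈ 1.4405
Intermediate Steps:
A(O) = 195 + O
C(L) = 1 + 349/L
C(sqrt(-136 + 332))/A(-177) = ((349 + sqrt(-136 + 332))/(sqrt(-136 + 332)))/(195 - 177) = ((349 + sqrt(196))/(sqrt(196)))/18 = ((349 + 14)/14)*(1/18) = ((1/14)*363)*(1/18) = (363/14)*(1/18) = 121/84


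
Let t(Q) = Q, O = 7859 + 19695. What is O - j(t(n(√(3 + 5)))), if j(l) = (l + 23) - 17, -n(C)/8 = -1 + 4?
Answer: 27572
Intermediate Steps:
n(C) = -24 (n(C) = -8*(-1 + 4) = -8*3 = -24)
O = 27554
j(l) = 6 + l (j(l) = (23 + l) - 17 = 6 + l)
O - j(t(n(√(3 + 5)))) = 27554 - (6 - 24) = 27554 - 1*(-18) = 27554 + 18 = 27572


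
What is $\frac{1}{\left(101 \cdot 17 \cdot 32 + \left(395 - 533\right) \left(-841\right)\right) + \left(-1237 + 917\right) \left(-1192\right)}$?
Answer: $\frac{1}{552442} \approx 1.8101 \cdot 10^{-6}$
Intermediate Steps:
$\frac{1}{\left(101 \cdot 17 \cdot 32 + \left(395 - 533\right) \left(-841\right)\right) + \left(-1237 + 917\right) \left(-1192\right)} = \frac{1}{\left(1717 \cdot 32 - -116058\right) - -381440} = \frac{1}{\left(54944 + 116058\right) + 381440} = \frac{1}{171002 + 381440} = \frac{1}{552442}$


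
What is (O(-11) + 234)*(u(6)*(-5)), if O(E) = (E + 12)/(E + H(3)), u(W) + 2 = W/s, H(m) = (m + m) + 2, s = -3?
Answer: 14020/3 ≈ 4673.3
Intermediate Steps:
H(m) = 2 + 2*m (H(m) = 2*m + 2 = 2 + 2*m)
u(W) = -2 - W/3 (u(W) = -2 + W/(-3) = -2 + W*(-1/3) = -2 - W/3)
O(E) = (12 + E)/(8 + E) (O(E) = (E + 12)/(E + (2 + 2*3)) = (12 + E)/(E + (2 + 6)) = (12 + E)/(E + 8) = (12 + E)/(8 + E))
(O(-11) + 234)*(u(6)*(-5)) = ((12 - 11)/(8 - 11) + 234)*((-2 - 1/3*6)*(-5)) = (1/(-3) + 234)*((-2 - 2)*(-5)) = (-1/3*1 + 234)*(-4*(-5)) = (-1/3 + 234)*20 = (701/3)*20 = 14020/3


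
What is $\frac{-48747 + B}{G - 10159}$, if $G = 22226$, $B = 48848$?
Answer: $\frac{101}{12067} \approx 0.0083699$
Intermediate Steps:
$\frac{-48747 + B}{G - 10159} = \frac{-48747 + 48848}{22226 - 10159} = \frac{101}{12067}$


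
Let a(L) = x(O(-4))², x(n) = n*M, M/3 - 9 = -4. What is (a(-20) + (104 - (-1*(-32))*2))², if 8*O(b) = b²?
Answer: 883600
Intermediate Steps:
M = 15 (M = 27 + 3*(-4) = 27 - 12 = 15)
O(b) = b²/8
x(n) = 15*n (x(n) = n*15 = 15*n)
a(L) = 900 (a(L) = (15*((⅛)*(-4)²))² = (15*((⅛)*16))² = (15*2)² = 30² = 900)
(a(-20) + (104 - (-1*(-32))*2))² = (900 + (104 - (-1*(-32))*2))² = (900 + (104 - 32*2))² = (900 + (104 - 1*64))² = (900 + (104 - 64))² = (900 + 40)² = 940² = 883600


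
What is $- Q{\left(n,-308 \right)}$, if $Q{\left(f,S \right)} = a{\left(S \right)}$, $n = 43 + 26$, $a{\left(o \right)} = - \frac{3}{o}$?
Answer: $- \frac{3}{308} \approx -0.0097403$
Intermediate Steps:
$n = 69$
$Q{\left(f,S \right)} = - \frac{3}{S}$
$- Q{\left(n,-308 \right)} = - \frac{-3}{-308} = - \frac{\left(-3\right) \left(-1\right)}{308} = \left(-1\right) \frac{3}{308} = - \frac{3}{308}$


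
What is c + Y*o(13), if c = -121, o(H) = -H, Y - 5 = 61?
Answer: -979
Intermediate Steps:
Y = 66 (Y = 5 + 61 = 66)
c + Y*o(13) = -121 + 66*(-1*13) = -121 + 66*(-13) = -121 - 858 = -979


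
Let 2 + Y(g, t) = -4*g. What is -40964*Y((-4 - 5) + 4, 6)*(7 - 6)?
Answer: -737352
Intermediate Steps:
Y(g, t) = -2 - 4*g
-40964*Y((-4 - 5) + 4, 6)*(7 - 6) = -40964*(-2 - 4*((-4 - 5) + 4))*(7 - 6) = -40964*(-2 - 4*(-9 + 4)) = -40964*(-2 - 4*(-5)) = -40964*(-2 + 20) = -737352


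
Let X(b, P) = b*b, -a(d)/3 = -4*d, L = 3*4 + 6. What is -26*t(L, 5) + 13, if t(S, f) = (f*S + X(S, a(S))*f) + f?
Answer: -44577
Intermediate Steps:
L = 18 (L = 12 + 6 = 18)
a(d) = 12*d (a(d) = -(-12)*d = 12*d)
X(b, P) = b²
t(S, f) = f + S*f + f*S² (t(S, f) = (f*S + S²*f) + f = (S*f + f*S²) + f = f + S*f + f*S²)
-26*t(L, 5) + 13 = -130*(1 + 18 + 18²) + 13 = -130*(1 + 18 + 324) + 13 = -130*343 + 13 = -26*1715 + 13 = -44590 + 13 = -44577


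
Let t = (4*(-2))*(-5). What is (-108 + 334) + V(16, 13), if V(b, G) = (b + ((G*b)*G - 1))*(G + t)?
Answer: 144333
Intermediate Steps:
t = 40 (t = -8*(-5) = 40)
V(b, G) = (40 + G)*(-1 + b + b*G²) (V(b, G) = (b + ((G*b)*G - 1))*(G + 40) = (b + (b*G² - 1))*(40 + G) = (b + (-1 + b*G²))*(40 + G) = (-1 + b + b*G²)*(40 + G) = (40 + G)*(-1 + b + b*G²))
(-108 + 334) + V(16, 13) = (-108 + 334) + (-40 - 1*13 + 40*16 + 13*16 + 16*13³ + 40*16*13²) = 226 + (-40 - 13 + 640 + 208 + 16*2197 + 40*16*169) = 226 + (-40 - 13 + 640 + 208 + 35152 + 108160) = 226 + 144107 = 144333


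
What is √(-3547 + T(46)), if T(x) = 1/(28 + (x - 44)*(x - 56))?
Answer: 5*I*√2270/4 ≈ 59.556*I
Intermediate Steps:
T(x) = 1/(28 + (-56 + x)*(-44 + x)) (T(x) = 1/(28 + (-44 + x)*(-56 + x)) = 1/(28 + (-56 + x)*(-44 + x)))
√(-3547 + T(46)) = √(-3547 + 1/(2492 + 46² - 100*46)) = √(-3547 + 1/(2492 + 2116 - 4600)) = √(-3547 + 1/8) = √(-3547 + ⅛) = √(-28375/8) = 5*I*√2270/4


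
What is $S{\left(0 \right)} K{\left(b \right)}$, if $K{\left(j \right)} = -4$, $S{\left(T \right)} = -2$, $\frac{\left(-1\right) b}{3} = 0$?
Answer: $8$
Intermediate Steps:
$b = 0$ ($b = \left(-3\right) 0 = 0$)
$S{\left(0 \right)} K{\left(b \right)} = \left(-2\right) \left(-4\right) = 8$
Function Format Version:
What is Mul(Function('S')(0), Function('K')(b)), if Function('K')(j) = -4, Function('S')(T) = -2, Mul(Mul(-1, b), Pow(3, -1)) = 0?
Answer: 8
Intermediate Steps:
b = 0 (b = Mul(-3, 0) = 0)
Mul(Function('S')(0), Function('K')(b)) = Mul(-2, -4) = 8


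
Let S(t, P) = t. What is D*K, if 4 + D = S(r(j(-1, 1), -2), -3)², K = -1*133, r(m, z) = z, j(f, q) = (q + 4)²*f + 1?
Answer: 0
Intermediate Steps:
j(f, q) = 1 + f*(4 + q)² (j(f, q) = (4 + q)²*f + 1 = f*(4 + q)² + 1 = 1 + f*(4 + q)²)
K = -133
D = 0 (D = -4 + (-2)² = -4 + 4 = 0)
D*K = 0*(-133) = 0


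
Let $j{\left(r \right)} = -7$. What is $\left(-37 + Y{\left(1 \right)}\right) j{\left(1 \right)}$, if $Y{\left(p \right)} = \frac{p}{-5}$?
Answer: $\frac{1302}{5} \approx 260.4$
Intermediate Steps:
$Y{\left(p \right)} = - \frac{p}{5}$ ($Y{\left(p \right)} = p \left(- \frac{1}{5}\right) = - \frac{p}{5}$)
$\left(-37 + Y{\left(1 \right)}\right) j{\left(1 \right)} = \left(-37 - \frac{1}{5}\right) \left(-7\right) = \left(- \frac{186}{5}\right) \left(-7\right) = \frac{1302}{5}$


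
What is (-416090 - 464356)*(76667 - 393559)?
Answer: 279006293832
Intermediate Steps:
(-416090 - 464356)*(76667 - 393559) = -880446*(-316892) = 279006293832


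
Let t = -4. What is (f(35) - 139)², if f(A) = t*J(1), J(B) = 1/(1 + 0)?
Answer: 20449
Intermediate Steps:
J(B) = 1 (J(B) = 1/1 = 1)
f(A) = -4 (f(A) = -4*1 = -4)
(f(35) - 139)² = (-4 - 139)² = (-143)² = 20449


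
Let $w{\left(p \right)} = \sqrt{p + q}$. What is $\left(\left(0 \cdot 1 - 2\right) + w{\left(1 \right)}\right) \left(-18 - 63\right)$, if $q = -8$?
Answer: $162 - 81 i \sqrt{7} \approx 162.0 - 214.31 i$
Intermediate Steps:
$w{\left(p \right)} = \sqrt{-8 + p}$ ($w{\left(p \right)} = \sqrt{p - 8} = \sqrt{-8 + p}$)
$\left(\left(0 \cdot 1 - 2\right) + w{\left(1 \right)}\right) \left(-18 - 63\right) = \left(\left(0 \cdot 1 - 2\right) + \sqrt{-8 + 1}\right) \left(-18 - 63\right) = \left(\left(0 - 2\right) + \sqrt{-7}\right) \left(-81\right) = \left(-2 + i \sqrt{7}\right) \left(-81\right) = 162 - 81 i \sqrt{7}$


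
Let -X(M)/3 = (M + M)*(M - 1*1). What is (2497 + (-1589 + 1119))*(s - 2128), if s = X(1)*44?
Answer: -4313456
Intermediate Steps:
X(M) = -6*M*(-1 + M) (X(M) = -3*(M + M)*(M - 1*1) = -3*2*M*(M - 1) = -3*2*M*(-1 + M) = -6*M*(-1 + M))
s = 0 (s = (6*1*(1 - 1*1))*44 = (6*1*(1 - 1))*44 = (6*1*0)*44 = 0*44 = 0)
(2497 + (-1589 + 1119))*(s - 2128) = (2497 + (-1589 + 1119))*(0 - 2128) = (2497 - 470)*(-2128) = 2027*(-2128) = -4313456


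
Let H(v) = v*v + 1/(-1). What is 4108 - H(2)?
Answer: 4105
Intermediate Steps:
H(v) = -1 + v² (H(v) = v² - 1 = -1 + v²)
4108 - H(2) = 4108 - (-1 + 2²) = 4108 - (-1 + 4) = 4108 - 1*3 = 4108 - 3 = 4105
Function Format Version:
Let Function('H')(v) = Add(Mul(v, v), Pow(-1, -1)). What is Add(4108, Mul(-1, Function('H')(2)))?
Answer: 4105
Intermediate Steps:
Function('H')(v) = Add(-1, Pow(v, 2)) (Function('H')(v) = Add(Pow(v, 2), -1) = Add(-1, Pow(v, 2)))
Add(4108, Mul(-1, Function('H')(2))) = Add(4108, Mul(-1, Add(-1, Pow(2, 2)))) = Add(4108, Mul(-1, Add(-1, 4))) = Add(4108, Mul(-1, 3)) = Add(4108, -3) = 4105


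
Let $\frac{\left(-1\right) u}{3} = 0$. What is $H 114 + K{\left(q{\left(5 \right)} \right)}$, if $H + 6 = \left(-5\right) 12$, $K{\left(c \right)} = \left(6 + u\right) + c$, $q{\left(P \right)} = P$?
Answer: $-7513$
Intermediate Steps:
$u = 0$ ($u = \left(-3\right) 0 = 0$)
$K{\left(c \right)} = 6 + c$ ($K{\left(c \right)} = \left(6 + 0\right) + c = 6 + c$)
$H = -66$ ($H = -6 - 60 = -66$)
$H 114 + K{\left(q{\left(5 \right)} \right)} = \left(-66\right) 114 + \left(6 + 5\right) = -7524 + 11 = -7513$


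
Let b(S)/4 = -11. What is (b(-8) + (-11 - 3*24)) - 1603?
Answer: -1730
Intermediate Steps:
b(S) = -44 (b(S) = 4*(-11) = -44)
(b(-8) + (-11 - 3*24)) - 1603 = (-44 + (-11 - 3*24)) - 1603 = (-44 + (-11 - 72)) - 1603 = (-44 - 83) - 1603 = -127 - 1603 = -1730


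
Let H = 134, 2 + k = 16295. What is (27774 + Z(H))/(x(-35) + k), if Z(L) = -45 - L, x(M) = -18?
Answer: 5519/3255 ≈ 1.6955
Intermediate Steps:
k = 16293 (k = -2 + 16295 = 16293)
(27774 + Z(H))/(x(-35) + k) = (27774 + (-45 - 1*134))/(-18 + 16293) = (27774 + (-45 - 134))/16275 = (27774 - 179)*(1/16275) = 27595*(1/16275) = 5519/3255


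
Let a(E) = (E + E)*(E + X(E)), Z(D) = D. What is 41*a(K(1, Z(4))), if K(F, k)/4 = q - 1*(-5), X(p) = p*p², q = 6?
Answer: 307502624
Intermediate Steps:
X(p) = p³
K(F, k) = 44 (K(F, k) = 4*(6 - 1*(-5)) = 4*(6 + 5) = 4*11 = 44)
a(E) = 2*E*(E + E³) (a(E) = (E + E)*(E + E³) = (2*E)*(E + E³) = 2*E*(E + E³))
41*a(K(1, Z(4))) = 41*(2*44²*(1 + 44²)) = 41*(2*1936*(1 + 1936)) = 41*(2*1936*1937) = 41*7500064 = 307502624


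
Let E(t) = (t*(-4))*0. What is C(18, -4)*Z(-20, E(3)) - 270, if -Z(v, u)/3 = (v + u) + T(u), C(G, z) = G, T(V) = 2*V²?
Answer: 810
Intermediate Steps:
E(t) = 0 (E(t) = -4*t*0 = 0)
Z(v, u) = -6*u² - 3*u - 3*v (Z(v, u) = -3*((v + u) + 2*u²) = -3*((u + v) + 2*u²) = -3*(u + v + 2*u²) = -6*u² - 3*u - 3*v)
C(18, -4)*Z(-20, E(3)) - 270 = 18*(-6*0² - 3*0 - 3*(-20)) - 270 = 18*(-6*0 + 0 + 60) - 270 = 18*(0 + 0 + 60) - 270 = 18*60 - 270 = 1080 - 270 = 810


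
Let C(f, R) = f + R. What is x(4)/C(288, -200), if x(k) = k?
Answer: 1/22 ≈ 0.045455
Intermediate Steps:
C(f, R) = R + f
x(4)/C(288, -200) = 4/(-200 + 288) = 4/88 = 4*(1/88) = 1/22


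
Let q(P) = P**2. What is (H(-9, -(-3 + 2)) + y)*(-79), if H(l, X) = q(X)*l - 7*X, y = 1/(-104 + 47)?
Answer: 72127/57 ≈ 1265.4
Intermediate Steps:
y = -1/57 (y = 1/(-57) = -1/57 ≈ -0.017544)
H(l, X) = -7*X + l*X**2 (H(l, X) = X**2*l - 7*X = l*X**2 - 7*X = -7*X + l*X**2)
(H(-9, -(-3 + 2)) + y)*(-79) = ((-(-3 + 2))*(-7 - (-3 + 2)*(-9)) - 1/57)*(-79) = ((-1*(-1))*(-7 - 1*(-1)*(-9)) - 1/57)*(-79) = (1*(-7 + 1*(-9)) - 1/57)*(-79) = (1*(-7 - 9) - 1/57)*(-79) = (1*(-16) - 1/57)*(-79) = (-16 - 1/57)*(-79) = -913/57*(-79) = 72127/57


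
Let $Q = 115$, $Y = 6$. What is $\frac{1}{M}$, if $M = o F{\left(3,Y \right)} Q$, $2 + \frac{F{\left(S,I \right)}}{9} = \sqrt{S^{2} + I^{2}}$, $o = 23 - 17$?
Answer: $\frac{1}{127305} + \frac{\sqrt{5}}{84870} \approx 3.4202 \cdot 10^{-5}$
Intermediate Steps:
$o = 6$ ($o = 23 - 17 = 6$)
$F{\left(S,I \right)} = -18 + 9 \sqrt{I^{2} + S^{2}}$ ($F{\left(S,I \right)} = -18 + 9 \sqrt{S^{2} + I^{2}} = -18 + 9 \sqrt{I^{2} + S^{2}}$)
$M = -12420 + 18630 \sqrt{5}$ ($M = 6 \left(-18 + 9 \sqrt{6^{2} + 3^{2}}\right) 115 = 6 \left(-18 + 9 \sqrt{36 + 9}\right) 115 = 6 \left(-18 + 9 \sqrt{45}\right) 115 = 6 \left(-18 + 9 \cdot 3 \sqrt{5}\right) 115 = 6 \left(-18 + 27 \sqrt{5}\right) 115 = \left(-108 + 162 \sqrt{5}\right) 115 = -12420 + 18630 \sqrt{5} \approx 29238.0$)
$\frac{1}{M} = \frac{1}{-12420 + 18630 \sqrt{5}}$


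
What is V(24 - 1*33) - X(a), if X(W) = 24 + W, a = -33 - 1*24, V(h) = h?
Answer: 24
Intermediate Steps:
a = -57 (a = -33 - 24 = -57)
V(24 - 1*33) - X(a) = (24 - 1*33) - (24 - 57) = (24 - 33) - 1*(-33) = -9 + 33 = 24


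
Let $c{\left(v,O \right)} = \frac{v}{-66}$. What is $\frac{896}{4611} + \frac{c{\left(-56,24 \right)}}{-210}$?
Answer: $\frac{144766}{760815} \approx 0.19028$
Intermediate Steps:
$c{\left(v,O \right)} = - \frac{v}{66}$ ($c{\left(v,O \right)} = v \left(- \frac{1}{66}\right) = - \frac{v}{66}$)
$\frac{896}{4611} + \frac{c{\left(-56,24 \right)}}{-210} = \frac{896}{4611} + \frac{\left(- \frac{1}{66}\right) \left(-56\right)}{-210} = 896 \cdot \frac{1}{4611} + \frac{28}{33} \left(- \frac{1}{210}\right) = \frac{896}{4611} - \frac{2}{495} = \frac{144766}{760815}$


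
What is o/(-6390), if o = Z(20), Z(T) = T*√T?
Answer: -4*√5/639 ≈ -0.013997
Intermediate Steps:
Z(T) = T^(3/2)
o = 40*√5 (o = 20^(3/2) = 40*√5 ≈ 89.443)
o/(-6390) = (40*√5)/(-6390) = (40*√5)*(-1/6390) = -4*√5/639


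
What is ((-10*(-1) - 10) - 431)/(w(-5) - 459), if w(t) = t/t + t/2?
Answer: 862/921 ≈ 0.93594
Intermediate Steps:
w(t) = 1 + t/2 (w(t) = 1 + t*(1/2) = 1 + t/2)
((-10*(-1) - 10) - 431)/(w(-5) - 459) = ((-10*(-1) - 10) - 431)/((1 + (1/2)*(-5)) - 459) = ((10 - 10) - 431)/((1 - 5/2) - 459) = (0 - 431)/(-3/2 - 459) = -431/(-921/2) = -431*(-2/921) = 862/921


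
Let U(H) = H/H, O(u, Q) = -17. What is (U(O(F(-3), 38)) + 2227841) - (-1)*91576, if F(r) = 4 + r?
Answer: 2319418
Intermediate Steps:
U(H) = 1
(U(O(F(-3), 38)) + 2227841) - (-1)*91576 = (1 + 2227841) - (-1)*91576 = 2227842 - 1*(-91576) = 2227842 + 91576 = 2319418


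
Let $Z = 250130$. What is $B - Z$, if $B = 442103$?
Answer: $191973$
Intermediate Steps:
$B - Z = 442103 - 250130 = 191973$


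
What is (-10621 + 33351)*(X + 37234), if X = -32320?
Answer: 111695220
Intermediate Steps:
(-10621 + 33351)*(X + 37234) = (-10621 + 33351)*(-32320 + 37234) = 22730*4914 = 111695220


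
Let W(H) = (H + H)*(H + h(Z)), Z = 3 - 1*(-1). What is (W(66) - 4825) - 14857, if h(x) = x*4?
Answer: -8858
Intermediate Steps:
Z = 4 (Z = 3 + 1 = 4)
h(x) = 4*x
W(H) = 2*H*(16 + H) (W(H) = (H + H)*(H + 4*4) = (2*H)*(H + 16) = (2*H)*(16 + H) = 2*H*(16 + H))
(W(66) - 4825) - 14857 = (2*66*(16 + 66) - 4825) - 14857 = (2*66*82 - 4825) - 14857 = (10824 - 4825) - 14857 = 5999 - 14857 = -8858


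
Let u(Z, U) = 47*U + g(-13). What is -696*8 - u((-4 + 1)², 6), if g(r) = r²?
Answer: -6019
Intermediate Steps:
u(Z, U) = 169 + 47*U (u(Z, U) = 47*U + (-13)² = 47*U + 169 = 169 + 47*U)
-696*8 - u((-4 + 1)², 6) = -696*8 - (169 + 47*6) = -5568 - (169 + 282) = -5568 - 1*451 = -5568 - 451 = -6019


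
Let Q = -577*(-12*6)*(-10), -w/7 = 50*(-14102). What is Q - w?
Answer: -5351140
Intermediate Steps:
w = 4935700 (w = -350*(-14102) = -7*(-705100) = 4935700)
Q = -415440 (Q = -(-41544)*(-10) = -577*720 = -415440)
Q - w = -415440 - 1*4935700 = -415440 - 4935700 = -5351140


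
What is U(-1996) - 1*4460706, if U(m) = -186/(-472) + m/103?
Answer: -108431302925/24308 ≈ -4.4607e+6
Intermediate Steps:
U(m) = 93/236 + m/103 (U(m) = -186*(-1/472) + m*(1/103) = 93/236 + m/103)
U(-1996) - 1*4460706 = (93/236 + (1/103)*(-1996)) - 1*4460706 = (93/236 - 1996/103) - 4460706 = -461477/24308 - 4460706 = -108431302925/24308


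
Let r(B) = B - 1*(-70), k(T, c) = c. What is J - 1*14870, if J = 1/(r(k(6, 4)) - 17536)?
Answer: -259659941/17462 ≈ -14870.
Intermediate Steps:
r(B) = 70 + B (r(B) = B + 70 = 70 + B)
J = -1/17462 (J = 1/((70 + 4) - 17536) = 1/(74 - 17536) = 1/(-17462) = -1/17462 ≈ -5.7267e-5)
J - 1*14870 = -1/17462 - 1*14870 = -1/17462 - 14870 = -259659941/17462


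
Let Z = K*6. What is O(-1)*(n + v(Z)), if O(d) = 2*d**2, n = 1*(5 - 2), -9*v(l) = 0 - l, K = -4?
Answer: 2/3 ≈ 0.66667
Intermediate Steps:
Z = -24 (Z = -4*6 = -24)
v(l) = l/9 (v(l) = -(0 - l)/9 = -(-1)*l/9 = l/9)
n = 3 (n = 1*3 = 3)
O(-1)*(n + v(Z)) = (2*(-1)**2)*(3 + (1/9)*(-24)) = (2*1)*(3 - 8/3) = 2*(1/3) = 2/3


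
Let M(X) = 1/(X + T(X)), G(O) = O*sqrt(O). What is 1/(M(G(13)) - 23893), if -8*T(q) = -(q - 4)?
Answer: -52488201/1254100577053 - 104*sqrt(13)/11286905193477 ≈ -4.1853e-5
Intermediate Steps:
G(O) = O**(3/2)
T(q) = -1/2 + q/8 (T(q) = -(-1)*(q - 4)/8 = -(-1)*(-4 + q)/8 = -(4 - q)/8 = -1/2 + q/8)
M(X) = 1/(-1/2 + 9*X/8) (M(X) = 1/(X + (-1/2 + X/8)) = 1/(-1/2 + 9*X/8))
1/(M(G(13)) - 23893) = 1/(8/(-4 + 9*13**(3/2)) - 23893) = 1/(8/(-4 + 9*(13*sqrt(13))) - 23893) = 1/(8/(-4 + 117*sqrt(13)) - 23893) = 1/(-23893 + 8/(-4 + 117*sqrt(13)))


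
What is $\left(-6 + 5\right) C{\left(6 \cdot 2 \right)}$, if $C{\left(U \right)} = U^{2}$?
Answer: $-144$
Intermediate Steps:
$\left(-6 + 5\right) C{\left(6 \cdot 2 \right)} = \left(-6 + 5\right) \left(6 \cdot 2\right)^{2} = - 12^{2} = \left(-1\right) 144 = -144$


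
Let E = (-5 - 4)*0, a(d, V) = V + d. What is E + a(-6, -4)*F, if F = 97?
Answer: -970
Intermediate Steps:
E = 0 (E = -9*0 = 0)
E + a(-6, -4)*F = 0 + (-4 - 6)*97 = 0 - 10*97 = 0 - 970 = -970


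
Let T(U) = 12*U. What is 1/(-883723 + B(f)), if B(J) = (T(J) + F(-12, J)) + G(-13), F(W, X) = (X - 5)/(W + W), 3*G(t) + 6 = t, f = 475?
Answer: -12/10536587 ≈ -1.1389e-6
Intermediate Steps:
G(t) = -2 + t/3
F(W, X) = (-5 + X)/(2*W) (F(W, X) = (-5 + X)/((2*W)) = (-5 + X)*(1/(2*W)) = (-5 + X)/(2*W))
B(J) = -49/8 + 287*J/24 (B(J) = (12*J + (½)*(-5 + J)/(-12)) + (-2 + (⅓)*(-13)) = (12*J + (½)*(-1/12)*(-5 + J)) + (-2 - 13/3) = (12*J + (5/24 - J/24)) - 19/3 = (5/24 + 287*J/24) - 19/3 = -49/8 + 287*J/24)
1/(-883723 + B(f)) = 1/(-883723 + (-49/8 + (287/24)*475)) = 1/(-883723 + (-49/8 + 136325/24)) = 1/(-883723 + 68089/12) = 1/(-10536587/12) = -12/10536587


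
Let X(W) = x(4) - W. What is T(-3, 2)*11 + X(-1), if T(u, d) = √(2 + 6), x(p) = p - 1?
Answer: 4 + 22*√2 ≈ 35.113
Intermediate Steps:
x(p) = -1 + p
T(u, d) = 2*√2 (T(u, d) = √8 = 2*√2)
X(W) = 3 - W (X(W) = (-1 + 4) - W = 3 - W)
T(-3, 2)*11 + X(-1) = (2*√2)*11 + (3 - 1*(-1)) = 22*√2 + (3 + 1) = 22*√2 + 4 = 4 + 22*√2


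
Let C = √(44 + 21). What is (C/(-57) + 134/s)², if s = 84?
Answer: 544423/212268 - 67*√65/1197 ≈ 2.1135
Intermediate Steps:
C = √65 ≈ 8.0623
(C/(-57) + 134/s)² = (√65/(-57) + 134/84)² = (√65*(-1/57) + 134*(1/84))² = (-√65/57 + 67/42)² = (67/42 - √65/57)²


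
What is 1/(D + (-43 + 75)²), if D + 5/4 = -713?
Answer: 4/1239 ≈ 0.0032284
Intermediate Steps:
D = -2857/4 (D = -5/4 - 713 = -2857/4 ≈ -714.25)
1/(D + (-43 + 75)²) = 1/(-2857/4 + (-43 + 75)²) = 1/(-2857/4 + 32²) = 1/(-2857/4 + 1024) = 1/(1239/4) = 4/1239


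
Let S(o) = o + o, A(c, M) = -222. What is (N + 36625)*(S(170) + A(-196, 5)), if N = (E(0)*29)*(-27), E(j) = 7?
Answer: 3674992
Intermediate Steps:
N = -5481 (N = (7*29)*(-27) = 203*(-27) = -5481)
S(o) = 2*o
(N + 36625)*(S(170) + A(-196, 5)) = (-5481 + 36625)*(2*170 - 222) = 31144*(340 - 222) = 31144*118 = 3674992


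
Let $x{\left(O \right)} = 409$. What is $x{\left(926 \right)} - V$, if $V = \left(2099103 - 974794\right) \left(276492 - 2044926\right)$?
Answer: $1988266262515$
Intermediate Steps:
$V = -1988266262106$ ($V = 1124309 \left(-1768434\right) = -1988266262106$)
$x{\left(926 \right)} - V = 409 - -1988266262106 = 409 + 1988266262106 = 1988266262515$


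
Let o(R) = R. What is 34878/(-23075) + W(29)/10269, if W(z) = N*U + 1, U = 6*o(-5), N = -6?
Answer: -353985607/236957175 ≈ -1.4939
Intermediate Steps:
U = -30 (U = 6*(-5) = -30)
W(z) = 181 (W(z) = -6*(-30) + 1 = 180 + 1 = 181)
34878/(-23075) + W(29)/10269 = 34878/(-23075) + 181/10269 = 34878*(-1/23075) + 181*(1/10269) = -34878/23075 + 181/10269 = -353985607/236957175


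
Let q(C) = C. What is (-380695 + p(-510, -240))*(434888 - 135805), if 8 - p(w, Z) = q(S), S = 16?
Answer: -113861795349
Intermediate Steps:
p(w, Z) = -8 (p(w, Z) = 8 - 1*16 = 8 - 16 = -8)
(-380695 + p(-510, -240))*(434888 - 135805) = (-380695 - 8)*(434888 - 135805) = -380703*299083 = -113861795349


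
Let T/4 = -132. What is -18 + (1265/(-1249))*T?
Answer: 645438/1249 ≈ 516.76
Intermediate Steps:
T = -528 (T = 4*(-132) = -528)
-18 + (1265/(-1249))*T = -18 + (1265/(-1249))*(-528) = -18 + (1265*(-1/1249))*(-528) = -18 - 1265/1249*(-528) = -18 + 667920/1249 = 645438/1249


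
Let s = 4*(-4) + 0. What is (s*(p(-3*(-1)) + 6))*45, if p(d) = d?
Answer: -6480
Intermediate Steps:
s = -16 (s = -16 + 0 = -16)
(s*(p(-3*(-1)) + 6))*45 = -16*(-3*(-1) + 6)*45 = -16*(3 + 6)*45 = -16*9*45 = -144*45 = -6480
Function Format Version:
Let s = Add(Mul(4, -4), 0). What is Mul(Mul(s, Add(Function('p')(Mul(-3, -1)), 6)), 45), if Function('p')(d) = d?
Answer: -6480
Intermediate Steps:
s = -16 (s = Add(-16, 0) = -16)
Mul(Mul(s, Add(Function('p')(Mul(-3, -1)), 6)), 45) = Mul(Mul(-16, Add(Mul(-3, -1), 6)), 45) = Mul(Mul(-16, Add(3, 6)), 45) = Mul(Mul(-16, 9), 45) = Mul(-144, 45) = -6480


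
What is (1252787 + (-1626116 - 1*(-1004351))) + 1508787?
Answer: 2139809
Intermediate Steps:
(1252787 + (-1626116 - 1*(-1004351))) + 1508787 = (1252787 + (-1626116 + 1004351)) + 1508787 = (1252787 - 621765) + 1508787 = 631022 + 1508787 = 2139809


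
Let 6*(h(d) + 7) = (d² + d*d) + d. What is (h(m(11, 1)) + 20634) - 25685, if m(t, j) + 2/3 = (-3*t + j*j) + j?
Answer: -255367/54 ≈ -4729.0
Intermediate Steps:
m(t, j) = -⅔ + j + j² - 3*t (m(t, j) = -⅔ + ((-3*t + j*j) + j) = -⅔ + ((-3*t + j²) + j) = -⅔ + ((j² - 3*t) + j) = -⅔ + (j + j² - 3*t) = -⅔ + j + j² - 3*t)
h(d) = -7 + d²/3 + d/6 (h(d) = -7 + ((d² + d*d) + d)/6 = -7 + ((d² + d²) + d)/6 = -7 + (2*d² + d)/6 = -7 + (d + 2*d²)/6 = -7 + (d²/3 + d/6) = -7 + d²/3 + d/6)
(h(m(11, 1)) + 20634) - 25685 = ((-7 + (-⅔ + 1 + 1² - 3*11)²/3 + (-⅔ + 1 + 1² - 3*11)/6) + 20634) - 25685 = ((-7 + (-⅔ + 1 + 1 - 33)²/3 + (-⅔ + 1 + 1 - 33)/6) + 20634) - 25685 = ((-7 + (-95/3)²/3 + (⅙)*(-95/3)) + 20634) - 25685 = ((-7 + (⅓)*(9025/9) - 95/18) + 20634) - 25685 = ((-7 + 9025/27 - 95/18) + 20634) - 25685 = (17387/54 + 20634) - 25685 = 1131623/54 - 25685 = -255367/54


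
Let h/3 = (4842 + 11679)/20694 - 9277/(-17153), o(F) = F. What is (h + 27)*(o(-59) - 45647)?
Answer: -83871437580417/59160697 ≈ -1.4177e+6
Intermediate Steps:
h = 475362951/118321394 (h = 3*((4842 + 11679)/20694 - 9277/(-17153)) = 3*(16521*(1/20694) - 9277*(-1/17153)) = 3*(5507/6898 + 9277/17153) = 3*(158454317/118321394) = 475362951/118321394 ≈ 4.0176)
(h + 27)*(o(-59) - 45647) = (475362951/118321394 + 27)*(-59 - 45647) = (3670040589/118321394)*(-45706) = -83871437580417/59160697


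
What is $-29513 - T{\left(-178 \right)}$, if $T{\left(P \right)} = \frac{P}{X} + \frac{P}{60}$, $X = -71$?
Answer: $- \frac{62861711}{2130} \approx -29513.0$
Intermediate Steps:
$T{\left(P \right)} = \frac{11 P}{4260}$ ($T{\left(P \right)} = \frac{P}{-71} + \frac{P}{60} = P \left(- \frac{1}{71}\right) + P \frac{1}{60} = - \frac{P}{71} + \frac{P}{60} = \frac{11 P}{4260}$)
$-29513 - T{\left(-178 \right)} = -29513 - \frac{11}{4260} \left(-178\right) = -29513 - - \frac{979}{2130} = -29513 + \frac{979}{2130} = - \frac{62861711}{2130}$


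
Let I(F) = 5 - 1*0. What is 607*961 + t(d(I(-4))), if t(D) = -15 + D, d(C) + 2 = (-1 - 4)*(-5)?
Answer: 583335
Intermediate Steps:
I(F) = 5 (I(F) = 5 + 0 = 5)
d(C) = 23 (d(C) = -2 + (-1 - 4)*(-5) = -2 - 5*(-5) = -2 + 25 = 23)
607*961 + t(d(I(-4))) = 607*961 + (-15 + 23) = 583327 + 8 = 583335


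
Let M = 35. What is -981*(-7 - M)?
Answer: 41202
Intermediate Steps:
-981*(-7 - M) = -981*(-7 - 1*35) = -981*(-7 - 35) = -981*(-42) = 41202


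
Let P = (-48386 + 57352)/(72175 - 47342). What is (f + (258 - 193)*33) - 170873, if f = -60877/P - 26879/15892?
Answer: -24033383825951/71243836 ≈ -3.3734e+5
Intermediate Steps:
P = 8966/24833 ≈ 0.36105
f = -12012553865343/71243836 (f = -60877/8966/24833 - 26879/15892 = -60877*24833/8966 - 26879*1/15892 = -1511758541/8966 - 26879/15892 = -12012553865343/71243836 ≈ -1.6861e+5)
(f + (258 - 193)*33) - 170873 = (-12012553865343/71243836 + (258 - 193)*33) - 170873 = (-12012553865343/71243836 + 65*33) - 170873 = (-12012553865343/71243836 + 2145) - 170873 = -11859735837123/71243836 - 170873 = -24033383825951/71243836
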